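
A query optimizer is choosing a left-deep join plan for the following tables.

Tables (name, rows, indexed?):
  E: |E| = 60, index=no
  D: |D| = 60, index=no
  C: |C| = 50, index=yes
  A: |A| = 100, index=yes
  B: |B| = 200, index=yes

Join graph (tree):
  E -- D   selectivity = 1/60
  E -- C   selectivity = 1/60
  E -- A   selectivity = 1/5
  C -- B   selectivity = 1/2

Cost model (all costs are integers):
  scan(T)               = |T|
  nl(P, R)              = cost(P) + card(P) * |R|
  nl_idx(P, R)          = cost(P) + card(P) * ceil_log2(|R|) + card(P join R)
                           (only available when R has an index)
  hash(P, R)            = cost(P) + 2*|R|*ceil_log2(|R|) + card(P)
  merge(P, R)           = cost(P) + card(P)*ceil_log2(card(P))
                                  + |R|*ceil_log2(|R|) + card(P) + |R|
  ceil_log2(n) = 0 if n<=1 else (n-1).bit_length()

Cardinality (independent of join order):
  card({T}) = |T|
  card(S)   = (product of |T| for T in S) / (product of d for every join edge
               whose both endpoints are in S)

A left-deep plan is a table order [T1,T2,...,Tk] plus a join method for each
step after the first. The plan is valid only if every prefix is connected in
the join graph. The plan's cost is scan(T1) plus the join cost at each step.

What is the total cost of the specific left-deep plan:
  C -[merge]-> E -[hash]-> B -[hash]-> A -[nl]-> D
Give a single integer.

step 1: scan C: cost=50, card=50
step 2: join E via merge
    card(P join E) = 50*60/(60) = 50
    cost = 50 + 50*6 + 60*6 + 50 + 60 = 820
step 3: join B via hash
    card(P join B) = 50*200/(2) = 5000
    cost = 820 + 2*200*8 + 50 = 4070
step 4: join A via hash
    card(P join A) = 5000*100/(5) = 100000
    cost = 4070 + 2*100*7 + 5000 = 10470
step 5: join D via nl
    card(P join D) = 100000*60/(60) = 100000
    cost = 10470 + 100000*60 = 6010470

6010470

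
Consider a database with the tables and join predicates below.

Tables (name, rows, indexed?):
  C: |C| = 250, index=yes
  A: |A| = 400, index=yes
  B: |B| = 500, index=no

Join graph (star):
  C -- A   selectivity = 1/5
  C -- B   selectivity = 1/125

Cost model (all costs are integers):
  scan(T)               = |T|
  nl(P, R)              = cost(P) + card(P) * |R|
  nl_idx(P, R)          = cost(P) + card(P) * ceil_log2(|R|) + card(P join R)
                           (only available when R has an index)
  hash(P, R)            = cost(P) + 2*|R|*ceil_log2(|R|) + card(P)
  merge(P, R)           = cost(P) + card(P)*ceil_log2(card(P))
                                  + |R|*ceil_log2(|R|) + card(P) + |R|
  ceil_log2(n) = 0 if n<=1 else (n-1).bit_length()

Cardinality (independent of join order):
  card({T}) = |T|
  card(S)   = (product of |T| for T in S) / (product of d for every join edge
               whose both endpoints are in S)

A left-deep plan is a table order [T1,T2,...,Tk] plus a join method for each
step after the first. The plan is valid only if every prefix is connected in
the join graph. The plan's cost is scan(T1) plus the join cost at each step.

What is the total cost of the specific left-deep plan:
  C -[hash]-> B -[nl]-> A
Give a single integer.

step 1: scan C: cost=250, card=250
step 2: join B via hash
    card(P join B) = 250*500/(125) = 1000
    cost = 250 + 2*500*9 + 250 = 9500
step 3: join A via nl
    card(P join A) = 1000*400/(5) = 80000
    cost = 9500 + 1000*400 = 409500

409500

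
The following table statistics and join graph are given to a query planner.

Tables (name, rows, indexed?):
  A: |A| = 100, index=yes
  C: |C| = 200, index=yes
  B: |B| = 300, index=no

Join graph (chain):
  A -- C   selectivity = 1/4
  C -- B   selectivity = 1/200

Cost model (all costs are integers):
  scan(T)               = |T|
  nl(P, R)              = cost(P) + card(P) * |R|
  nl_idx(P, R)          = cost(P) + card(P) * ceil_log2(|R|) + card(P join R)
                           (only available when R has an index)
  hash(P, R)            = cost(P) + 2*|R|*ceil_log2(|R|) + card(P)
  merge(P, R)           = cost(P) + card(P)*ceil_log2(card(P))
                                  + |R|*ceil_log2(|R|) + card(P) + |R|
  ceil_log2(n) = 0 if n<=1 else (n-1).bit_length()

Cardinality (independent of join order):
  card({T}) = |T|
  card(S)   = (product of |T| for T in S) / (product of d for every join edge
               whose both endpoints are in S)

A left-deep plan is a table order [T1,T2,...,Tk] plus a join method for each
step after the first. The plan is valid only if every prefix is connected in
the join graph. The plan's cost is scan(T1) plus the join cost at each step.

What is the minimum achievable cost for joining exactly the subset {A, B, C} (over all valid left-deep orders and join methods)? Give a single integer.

4700

Selinger DP over subsets of {A,B,C}:
  {A}: scan cost=100, card=100
  {C}: scan cost=200, card=200
  {B}: scan cost=300, card=300
  {AC}: card=5000; try (A,hash)→1800, (C,merge)→2700, (A,merge)→2800, (C,hash)→3400, (C,nl_idx)→5900, (A,nl_idx)→6600 …(+2); best=1800 via (A,hash)
  {BC}: card=300; try (C,nl_idx)→3000, (C,hash)→3800, (B,merge)→5000, (C,merge)→5100, (B,hash)→5800, (B,nl)→60200 …(+1); best=3000 via (C,nl_idx)
  {ABC}: card=7500; try (A,hash)→4700, (A,merge)→6800, (B,hash)→12200, (A,nl_idx)→12600, (A,nl)→33000, (B,merge)→74800 …(+1); best=4700 via (A,hash)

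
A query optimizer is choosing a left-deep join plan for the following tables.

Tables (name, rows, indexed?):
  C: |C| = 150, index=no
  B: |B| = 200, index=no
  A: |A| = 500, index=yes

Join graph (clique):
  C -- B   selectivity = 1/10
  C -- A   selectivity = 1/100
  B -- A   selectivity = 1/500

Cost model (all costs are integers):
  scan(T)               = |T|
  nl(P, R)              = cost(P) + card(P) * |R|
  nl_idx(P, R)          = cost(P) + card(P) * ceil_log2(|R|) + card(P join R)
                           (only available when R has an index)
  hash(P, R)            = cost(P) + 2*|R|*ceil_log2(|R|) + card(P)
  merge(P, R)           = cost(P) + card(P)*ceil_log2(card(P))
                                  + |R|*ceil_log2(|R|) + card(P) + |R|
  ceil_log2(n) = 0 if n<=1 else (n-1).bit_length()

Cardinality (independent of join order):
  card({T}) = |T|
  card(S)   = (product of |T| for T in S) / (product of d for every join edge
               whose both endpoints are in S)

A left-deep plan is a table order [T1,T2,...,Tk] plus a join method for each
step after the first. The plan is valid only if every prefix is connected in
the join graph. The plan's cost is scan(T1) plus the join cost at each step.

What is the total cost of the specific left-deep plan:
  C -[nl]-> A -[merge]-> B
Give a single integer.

step 1: scan C: cost=150, card=150
step 2: join A via nl
    card(P join A) = 150*500/(100) = 750
    cost = 150 + 150*500 = 75150
step 3: join B via merge
    card(P join B) = 750*200/(10*500) = 30
    cost = 75150 + 750*10 + 200*8 + 750 + 200 = 85200

85200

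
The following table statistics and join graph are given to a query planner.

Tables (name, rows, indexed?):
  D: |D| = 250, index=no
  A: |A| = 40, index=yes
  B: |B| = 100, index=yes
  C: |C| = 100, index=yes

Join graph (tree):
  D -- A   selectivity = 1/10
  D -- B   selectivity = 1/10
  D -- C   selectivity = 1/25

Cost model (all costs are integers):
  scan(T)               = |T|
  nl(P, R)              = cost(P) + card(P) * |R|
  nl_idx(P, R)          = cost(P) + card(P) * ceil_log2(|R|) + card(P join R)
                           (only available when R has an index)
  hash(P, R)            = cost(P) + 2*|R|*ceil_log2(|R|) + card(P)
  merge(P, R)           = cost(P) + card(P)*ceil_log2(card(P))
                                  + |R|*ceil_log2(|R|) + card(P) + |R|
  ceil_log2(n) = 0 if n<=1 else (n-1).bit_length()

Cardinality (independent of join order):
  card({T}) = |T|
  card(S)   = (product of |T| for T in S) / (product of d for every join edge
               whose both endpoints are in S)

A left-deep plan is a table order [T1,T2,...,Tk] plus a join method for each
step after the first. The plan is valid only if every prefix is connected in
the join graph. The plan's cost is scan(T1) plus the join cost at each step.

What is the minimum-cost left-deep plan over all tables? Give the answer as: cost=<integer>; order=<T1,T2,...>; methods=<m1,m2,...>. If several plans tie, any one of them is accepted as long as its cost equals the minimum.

cost=8780; order=D,A,C,B; methods=hash,hash,hash

Selinger DP (subsets sized 1..n):
  {D}: scan cost=250, card=250
  {A}: scan cost=40, card=40
  {B}: scan cost=100, card=100
  {C}: scan cost=100, card=100
  {AD}: card=1000; try (A,hash)→980, (D,merge)→2570, (A,nl_idx)→2750, (A,merge)→2780, (D,hash)→4080, (D,nl)→10040 …(+1); best=980 via (A,hash)
  {BD}: card=2500; try (B,hash)→1900, (D,merge)→3150, (B,merge)→3300, (D,hash)→4200, (B,nl_idx)→4500, (D,nl)→25100 …(+1); best=1900 via (B,hash)
  {CD}: card=1000; try (C,hash)→1900, (C,nl_idx)→3000, (D,merge)→3150, (C,merge)→3300, (D,hash)→4200, (D,nl)→25100 …(+1); best=1900 via (C,hash)
  {ABD}: card=10000; try (B,hash)→3380, (A,hash)→4880, (B,merge)→12780, (B,nl_idx)→17980, (A,nl_idx)→26900, (A,merge)→34680 …(+2); best=3380 via (B,hash)
  {ACD}: card=4000; try (C,hash)→3380, (A,hash)→3380, (A,nl_idx)→11900, (C,nl_idx)→11980, (C,merge)→12780, (A,merge)→13180 …(+2); best=3380 via (C,hash)
  {BCD}: card=10000; try (B,hash)→4300, (C,hash)→5800, (B,merge)→13700, (B,nl_idx)→18900, (C,nl_idx)→29400, (C,merge)→35200 …(+2); best=4300 via (B,hash)
  {ABCD}: card=40000; try (B,hash)→8780, (C,hash)→14780, (A,hash)→14780, (B,merge)→56180, (B,nl_idx)→71380, (A,nl_idx)→104300 …(+6); best=8780 via (B,hash)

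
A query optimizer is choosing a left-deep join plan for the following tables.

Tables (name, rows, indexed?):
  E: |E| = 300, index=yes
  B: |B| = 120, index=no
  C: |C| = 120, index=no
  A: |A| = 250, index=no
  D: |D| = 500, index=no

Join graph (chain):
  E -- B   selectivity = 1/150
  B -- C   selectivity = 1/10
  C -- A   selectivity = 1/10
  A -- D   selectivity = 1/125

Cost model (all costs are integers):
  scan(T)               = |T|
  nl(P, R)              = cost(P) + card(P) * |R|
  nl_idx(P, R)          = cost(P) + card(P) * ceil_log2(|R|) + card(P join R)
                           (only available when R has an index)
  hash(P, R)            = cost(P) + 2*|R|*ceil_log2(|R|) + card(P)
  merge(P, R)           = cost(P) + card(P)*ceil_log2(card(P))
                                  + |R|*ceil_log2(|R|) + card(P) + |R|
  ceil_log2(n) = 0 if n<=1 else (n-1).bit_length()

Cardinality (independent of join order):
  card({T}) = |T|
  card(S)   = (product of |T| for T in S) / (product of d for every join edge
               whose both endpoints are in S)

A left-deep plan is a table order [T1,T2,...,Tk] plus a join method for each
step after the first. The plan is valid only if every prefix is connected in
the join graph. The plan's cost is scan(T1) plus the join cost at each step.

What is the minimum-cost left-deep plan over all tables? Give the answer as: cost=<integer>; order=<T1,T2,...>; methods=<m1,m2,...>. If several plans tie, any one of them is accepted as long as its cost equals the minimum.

Selinger DP (subsets sized 1..n):
  {E}: scan cost=300, card=300
  {B}: scan cost=120, card=120
  {C}: scan cost=120, card=120
  {A}: scan cost=250, card=250
  {D}: scan cost=500, card=500
  {BE}: card=240; try (E,nl_idx)→1440, (B,hash)→2280, (E,merge)→4080, (B,merge)→4260, (E,hash)→5640, (E,nl)→36120 …(+1); best=1440 via (E,nl_idx)
  {BC}: card=1440; try (C,hash)→1920, (B,hash)→1920, (C,merge)→2040, (B,merge)→2040, (C,nl)→14520, (B,nl)→14520; best=1920 via (C,hash)
  {AC}: card=3000; try (C,hash)→2180, (A,merge)→3330, (C,merge)→3460, (A,hash)→4240, (A,nl)→30120, (C,nl)→30250; best=2180 via (C,hash)
  {AD}: card=1000; try (A,hash)→5000, (D,merge)→7500, (A,merge)→7750, (D,hash)→9500, (D,nl)→125250, (A,nl)→125500; best=5000 via (A,hash)
  {BCE}: card=2880; try (C,hash)→3360, (C,merge)→4560, (E,hash)→8760, (E,nl_idx)→17760, (E,merge)→22200, (C,nl)→30240 …(+1); best=3360 via (C,hash)
  {ABC}: card=36000; try (B,hash)→6860, (A,hash)→7360, (A,merge)→21450, (B,merge)→42140, (A,nl)→361920, (B,nl)→362180; best=6860 via (B,hash)
  {ACD}: card=12000; try (C,hash)→7680, (D,hash)→14180, (C,merge)→16960, (D,merge)→46180, (C,nl)→125000, (D,nl)→1502180; best=7680 via (C,hash)
  {ABCE}: card=72000; try (A,hash)→10240, (A,merge)→43050, (E,hash)→48260, (E,nl_idx)→402860, (E,merge)→621860, (A,nl)→723360 …(+1); best=10240 via (A,hash)
  {ABCD}: card=144000; try (B,hash)→21360, (D,hash)→51860, (B,merge)→188640, (D,merge)→623860, (B,nl)→1447680, (D,nl)→18006860; best=21360 via (B,hash)
  {ABCDE}: card=288000; try (D,hash)→91240, (E,hash)→170760, (D,merge)→1311240, (E,nl_idx)→1605360, (E,merge)→2760360, (D,nl)→36010240 …(+1); best=91240 via (D,hash)

cost=91240; order=B,E,C,A,D; methods=nl_idx,hash,hash,hash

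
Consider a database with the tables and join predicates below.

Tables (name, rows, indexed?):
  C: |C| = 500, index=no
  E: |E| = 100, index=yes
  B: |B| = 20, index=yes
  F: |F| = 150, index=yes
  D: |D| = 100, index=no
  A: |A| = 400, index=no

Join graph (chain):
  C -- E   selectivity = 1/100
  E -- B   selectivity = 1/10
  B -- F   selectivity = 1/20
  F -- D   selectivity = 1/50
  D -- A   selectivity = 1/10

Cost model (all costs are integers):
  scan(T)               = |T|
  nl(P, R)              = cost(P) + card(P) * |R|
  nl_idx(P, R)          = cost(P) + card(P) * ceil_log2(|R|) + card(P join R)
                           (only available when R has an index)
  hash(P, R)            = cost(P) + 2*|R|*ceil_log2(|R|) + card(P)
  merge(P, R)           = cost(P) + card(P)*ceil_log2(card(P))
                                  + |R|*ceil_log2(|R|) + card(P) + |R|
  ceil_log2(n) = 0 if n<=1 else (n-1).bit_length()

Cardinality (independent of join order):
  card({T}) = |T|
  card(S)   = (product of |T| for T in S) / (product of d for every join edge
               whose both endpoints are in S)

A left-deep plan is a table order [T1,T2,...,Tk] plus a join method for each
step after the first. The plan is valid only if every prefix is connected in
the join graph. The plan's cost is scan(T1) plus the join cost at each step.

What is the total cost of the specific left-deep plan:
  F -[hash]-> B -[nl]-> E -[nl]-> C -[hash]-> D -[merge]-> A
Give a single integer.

step 1: scan F: cost=150, card=150
step 2: join B via hash
    card(P join B) = 150*20/(20) = 150
    cost = 150 + 2*20*5 + 150 = 500
step 3: join E via nl
    card(P join E) = 150*100/(10) = 1500
    cost = 500 + 150*100 = 15500
step 4: join C via nl
    card(P join C) = 1500*500/(100) = 7500
    cost = 15500 + 1500*500 = 765500
step 5: join D via hash
    card(P join D) = 7500*100/(50) = 15000
    cost = 765500 + 2*100*7 + 7500 = 774400
step 6: join A via merge
    card(P join A) = 15000*400/(10) = 600000
    cost = 774400 + 15000*14 + 400*9 + 15000 + 400 = 1003400

1003400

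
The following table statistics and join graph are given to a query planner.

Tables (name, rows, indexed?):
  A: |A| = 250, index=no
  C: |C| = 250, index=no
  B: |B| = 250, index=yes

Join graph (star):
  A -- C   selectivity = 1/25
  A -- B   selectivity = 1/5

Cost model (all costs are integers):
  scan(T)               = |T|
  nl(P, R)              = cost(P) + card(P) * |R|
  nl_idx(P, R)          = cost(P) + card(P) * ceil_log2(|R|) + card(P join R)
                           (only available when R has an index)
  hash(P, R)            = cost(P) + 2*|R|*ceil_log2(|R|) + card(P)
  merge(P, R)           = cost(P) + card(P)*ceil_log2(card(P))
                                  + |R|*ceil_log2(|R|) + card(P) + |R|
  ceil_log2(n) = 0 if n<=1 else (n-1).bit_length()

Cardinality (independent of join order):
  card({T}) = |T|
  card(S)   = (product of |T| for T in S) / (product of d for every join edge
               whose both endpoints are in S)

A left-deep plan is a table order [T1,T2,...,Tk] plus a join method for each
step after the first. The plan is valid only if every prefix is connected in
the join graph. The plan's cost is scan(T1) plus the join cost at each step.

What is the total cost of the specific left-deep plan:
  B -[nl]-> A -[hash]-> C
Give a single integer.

79250

step 1: scan B: cost=250, card=250
step 2: join A via nl
    card(P join A) = 250*250/(5) = 12500
    cost = 250 + 250*250 = 62750
step 3: join C via hash
    card(P join C) = 12500*250/(25) = 125000
    cost = 62750 + 2*250*8 + 12500 = 79250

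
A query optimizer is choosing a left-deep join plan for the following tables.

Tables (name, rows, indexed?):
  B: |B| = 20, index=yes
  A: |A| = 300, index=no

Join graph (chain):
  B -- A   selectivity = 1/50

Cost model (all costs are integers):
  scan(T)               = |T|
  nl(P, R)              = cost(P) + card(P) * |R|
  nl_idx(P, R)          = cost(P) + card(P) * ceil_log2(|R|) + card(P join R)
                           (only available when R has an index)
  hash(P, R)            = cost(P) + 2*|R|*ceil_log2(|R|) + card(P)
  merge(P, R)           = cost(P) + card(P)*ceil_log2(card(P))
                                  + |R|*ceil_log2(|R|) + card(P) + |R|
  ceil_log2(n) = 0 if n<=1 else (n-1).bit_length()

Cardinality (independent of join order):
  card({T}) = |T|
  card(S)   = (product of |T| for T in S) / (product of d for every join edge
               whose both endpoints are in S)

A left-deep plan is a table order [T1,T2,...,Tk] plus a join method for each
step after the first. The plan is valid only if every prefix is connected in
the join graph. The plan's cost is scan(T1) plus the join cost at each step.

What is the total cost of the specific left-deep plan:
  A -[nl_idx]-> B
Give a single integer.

step 1: scan A: cost=300, card=300
step 2: join B via nl_idx
    card(P join B) = 300*20/(50) = 120
    cost = 300 + 300*5 + 120 = 1920

1920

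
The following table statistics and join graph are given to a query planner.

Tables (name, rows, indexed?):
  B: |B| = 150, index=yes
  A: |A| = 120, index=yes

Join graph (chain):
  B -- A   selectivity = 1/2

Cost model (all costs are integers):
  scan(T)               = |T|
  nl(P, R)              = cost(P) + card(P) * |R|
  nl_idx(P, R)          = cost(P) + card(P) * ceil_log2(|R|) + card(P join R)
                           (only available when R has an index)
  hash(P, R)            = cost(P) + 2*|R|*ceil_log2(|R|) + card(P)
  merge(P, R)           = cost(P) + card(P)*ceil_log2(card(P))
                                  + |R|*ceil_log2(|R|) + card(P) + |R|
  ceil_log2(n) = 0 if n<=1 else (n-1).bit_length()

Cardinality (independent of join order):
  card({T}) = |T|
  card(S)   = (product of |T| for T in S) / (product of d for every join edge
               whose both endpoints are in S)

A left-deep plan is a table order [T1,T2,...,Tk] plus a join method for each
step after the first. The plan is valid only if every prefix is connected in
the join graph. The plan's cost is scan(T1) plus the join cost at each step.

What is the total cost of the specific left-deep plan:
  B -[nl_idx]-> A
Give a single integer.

step 1: scan B: cost=150, card=150
step 2: join A via nl_idx
    card(P join A) = 150*120/(2) = 9000
    cost = 150 + 150*7 + 9000 = 10200

10200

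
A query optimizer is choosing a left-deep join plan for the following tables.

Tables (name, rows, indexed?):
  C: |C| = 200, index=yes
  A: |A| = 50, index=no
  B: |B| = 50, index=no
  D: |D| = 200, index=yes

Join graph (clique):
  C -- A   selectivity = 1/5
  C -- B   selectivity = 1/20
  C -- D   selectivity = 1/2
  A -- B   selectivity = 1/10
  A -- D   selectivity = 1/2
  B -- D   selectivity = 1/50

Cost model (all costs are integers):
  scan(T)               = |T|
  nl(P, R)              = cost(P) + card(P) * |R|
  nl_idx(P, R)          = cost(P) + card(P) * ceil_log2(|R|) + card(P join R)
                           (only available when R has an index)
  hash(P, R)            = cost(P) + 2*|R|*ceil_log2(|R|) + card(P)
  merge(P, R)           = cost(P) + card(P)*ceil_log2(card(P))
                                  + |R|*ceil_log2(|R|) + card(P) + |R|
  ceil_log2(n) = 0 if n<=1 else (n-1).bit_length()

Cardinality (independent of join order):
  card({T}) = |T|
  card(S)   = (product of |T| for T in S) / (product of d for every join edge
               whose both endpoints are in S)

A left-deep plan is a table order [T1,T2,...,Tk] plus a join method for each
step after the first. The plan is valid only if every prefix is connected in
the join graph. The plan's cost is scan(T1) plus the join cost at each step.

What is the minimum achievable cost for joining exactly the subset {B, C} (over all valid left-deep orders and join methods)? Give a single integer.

950

Selinger DP over subsets of {B,C}:
  {C}: scan cost=200, card=200
  {B}: scan cost=50, card=50
  {BC}: card=500; try (C,nl_idx)→950, (B,hash)→1000, (C,merge)→2200, (B,merge)→2350, (C,hash)→3300, (C,nl)→10050 …(+1); best=950 via (C,nl_idx)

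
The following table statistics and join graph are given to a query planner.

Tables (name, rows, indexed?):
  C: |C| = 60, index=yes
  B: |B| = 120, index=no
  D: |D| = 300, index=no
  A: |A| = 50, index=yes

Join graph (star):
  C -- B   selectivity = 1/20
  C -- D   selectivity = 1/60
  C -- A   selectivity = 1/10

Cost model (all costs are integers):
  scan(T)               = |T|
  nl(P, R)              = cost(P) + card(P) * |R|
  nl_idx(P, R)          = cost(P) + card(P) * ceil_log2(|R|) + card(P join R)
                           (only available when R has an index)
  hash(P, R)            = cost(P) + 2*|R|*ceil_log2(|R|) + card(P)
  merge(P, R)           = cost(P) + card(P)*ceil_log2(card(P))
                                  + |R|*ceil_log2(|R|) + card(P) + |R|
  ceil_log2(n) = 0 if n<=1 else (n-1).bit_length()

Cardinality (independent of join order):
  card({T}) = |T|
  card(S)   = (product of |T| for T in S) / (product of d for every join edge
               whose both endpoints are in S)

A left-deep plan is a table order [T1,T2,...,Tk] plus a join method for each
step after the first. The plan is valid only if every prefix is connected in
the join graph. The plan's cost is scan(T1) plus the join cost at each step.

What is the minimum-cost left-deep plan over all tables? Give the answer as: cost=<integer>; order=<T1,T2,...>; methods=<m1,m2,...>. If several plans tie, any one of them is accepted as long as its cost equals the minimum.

cost=5400; order=D,C,A,B; methods=hash,hash,hash

Selinger DP (subsets sized 1..n):
  {C}: scan cost=60, card=60
  {B}: scan cost=120, card=120
  {D}: scan cost=300, card=300
  {A}: scan cost=50, card=50
  {BC}: card=360; try (C,hash)→960, (C,nl_idx)→1200, (B,merge)→1440, (C,merge)→1500, (B,hash)→1800, (B,nl)→7260 …(+1); best=960 via (C,hash)
  {CD}: card=300; try (C,hash)→1320, (C,nl_idx)→2400, (D,merge)→3480, (C,merge)→3720, (D,hash)→5520, (D,nl)→18060 …(+1); best=1320 via (C,hash)
  {AC}: card=300; try (C,nl_idx)→650, (A,hash)→720, (A,nl_idx)→720, (C,hash)→820, (C,merge)→820, (A,merge)→830 …(+2); best=650 via (C,nl_idx)
  {BCD}: card=1800; try (B,hash)→3300, (B,merge)→5280, (D,hash)→6720, (D,merge)→7560, (B,nl)→37320, (D,nl)→108960; best=3300 via (B,hash)
  {ABC}: card=1800; try (A,hash)→1920, (B,hash)→2630, (B,merge)→4610, (A,merge)→4910, (A,nl_idx)→4920, (A,nl)→18960 …(+1); best=1920 via (A,hash)
  {ACD}: card=1500; try (A,hash)→2220, (A,nl_idx)→4620, (A,merge)→4670, (D,hash)→6350, (D,merge)→6650, (A,nl)→16320 …(+1); best=2220 via (A,hash)
  {ABCD}: card=9000; try (B,hash)→5400, (A,hash)→5700, (D,hash)→9120, (B,merge)→21180, (A,nl_idx)→23100, (A,merge)→25250 …(+4); best=5400 via (B,hash)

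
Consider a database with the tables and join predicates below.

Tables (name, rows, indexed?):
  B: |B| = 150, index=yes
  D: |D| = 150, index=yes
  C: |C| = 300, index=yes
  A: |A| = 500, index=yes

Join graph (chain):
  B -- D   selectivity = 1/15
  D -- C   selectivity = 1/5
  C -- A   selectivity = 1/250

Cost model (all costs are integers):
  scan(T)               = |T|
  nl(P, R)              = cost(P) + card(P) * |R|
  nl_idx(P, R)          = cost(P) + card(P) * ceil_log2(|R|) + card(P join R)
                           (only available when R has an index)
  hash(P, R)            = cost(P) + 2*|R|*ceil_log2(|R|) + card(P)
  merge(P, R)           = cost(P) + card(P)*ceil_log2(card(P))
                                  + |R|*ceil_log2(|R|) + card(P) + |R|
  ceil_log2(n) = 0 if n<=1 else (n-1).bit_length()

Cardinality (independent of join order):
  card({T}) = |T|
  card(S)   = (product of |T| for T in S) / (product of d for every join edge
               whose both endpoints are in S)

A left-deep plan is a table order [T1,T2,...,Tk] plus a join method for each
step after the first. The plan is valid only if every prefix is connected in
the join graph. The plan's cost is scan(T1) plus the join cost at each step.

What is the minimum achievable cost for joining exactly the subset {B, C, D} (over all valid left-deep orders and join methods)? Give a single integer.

Selinger DP over subsets of {B,C,D}:
  {B}: scan cost=150, card=150
  {D}: scan cost=150, card=150
  {C}: scan cost=300, card=300
  {BD}: card=1500; try (D,hash)→2700, (B,hash)→2700, (D,merge)→2850, (D,nl_idx)→2850, (B,merge)→2850, (B,nl_idx)→2850 …(+2); best=2700 via (D,hash)
  {CD}: card=9000; try (D,hash)→3000, (C,merge)→4500, (D,merge)→4650, (C,hash)→5700, (C,nl_idx)→10500, (D,nl_idx)→11700 …(+2); best=3000 via (D,hash)
  {BCD}: card=90000; try (C,hash)→9600, (B,hash)→14400, (C,merge)→23700, (C,nl_idx)→106200, (B,merge)→139350, (B,nl_idx)→165000 …(+2); best=9600 via (C,hash)

9600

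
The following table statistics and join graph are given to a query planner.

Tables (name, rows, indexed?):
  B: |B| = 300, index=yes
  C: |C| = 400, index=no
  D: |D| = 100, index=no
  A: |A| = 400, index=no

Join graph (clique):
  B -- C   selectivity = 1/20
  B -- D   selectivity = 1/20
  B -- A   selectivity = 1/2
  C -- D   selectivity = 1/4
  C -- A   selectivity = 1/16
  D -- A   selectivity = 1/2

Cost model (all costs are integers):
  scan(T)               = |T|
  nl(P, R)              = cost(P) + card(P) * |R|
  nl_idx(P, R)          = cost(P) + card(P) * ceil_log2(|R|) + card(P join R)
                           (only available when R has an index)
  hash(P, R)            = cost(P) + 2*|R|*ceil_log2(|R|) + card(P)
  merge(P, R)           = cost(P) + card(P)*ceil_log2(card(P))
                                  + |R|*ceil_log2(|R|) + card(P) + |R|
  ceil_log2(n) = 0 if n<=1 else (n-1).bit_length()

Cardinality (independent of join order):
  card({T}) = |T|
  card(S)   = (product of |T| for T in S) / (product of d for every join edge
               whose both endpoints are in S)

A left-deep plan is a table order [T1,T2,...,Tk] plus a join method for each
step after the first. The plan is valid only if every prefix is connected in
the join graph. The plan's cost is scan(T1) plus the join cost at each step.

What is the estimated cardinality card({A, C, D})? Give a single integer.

125000

Tables in S: A(400), C(400), D(100)
Edges inside S: C-D(d=4), C-A(d=16), D-A(d=2)
numerator = 400 * 400 * 100 = 16000000
denominator = 4 * 16 * 2 = 128
card(S) = 16000000 / 128 = 125000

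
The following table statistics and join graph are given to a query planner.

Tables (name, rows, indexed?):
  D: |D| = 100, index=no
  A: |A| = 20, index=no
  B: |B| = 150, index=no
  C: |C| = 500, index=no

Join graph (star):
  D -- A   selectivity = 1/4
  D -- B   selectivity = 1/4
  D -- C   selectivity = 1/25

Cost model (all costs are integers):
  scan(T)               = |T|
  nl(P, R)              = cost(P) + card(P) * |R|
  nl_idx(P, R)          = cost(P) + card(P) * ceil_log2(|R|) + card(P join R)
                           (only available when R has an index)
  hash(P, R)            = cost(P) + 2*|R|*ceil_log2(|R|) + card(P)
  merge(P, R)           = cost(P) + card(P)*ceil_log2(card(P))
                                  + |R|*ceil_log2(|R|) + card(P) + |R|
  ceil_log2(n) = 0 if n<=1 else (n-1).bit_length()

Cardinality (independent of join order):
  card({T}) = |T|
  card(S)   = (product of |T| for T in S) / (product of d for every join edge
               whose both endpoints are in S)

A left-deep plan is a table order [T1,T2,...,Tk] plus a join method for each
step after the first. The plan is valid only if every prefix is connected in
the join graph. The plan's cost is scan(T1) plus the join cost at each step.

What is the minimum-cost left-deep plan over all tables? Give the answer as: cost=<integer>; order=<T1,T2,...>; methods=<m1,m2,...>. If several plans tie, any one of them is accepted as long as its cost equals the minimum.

Selinger DP (subsets sized 1..n):
  {D}: scan cost=100, card=100
  {A}: scan cost=20, card=20
  {B}: scan cost=150, card=150
  {C}: scan cost=500, card=500
  {AD}: card=500; try (A,hash)→400, (D,merge)→940, (A,merge)→1020, (D,hash)→1440, (D,nl)→2020, (A,nl)→2100; best=400 via (A,hash)
  {BD}: card=3750; try (D,hash)→1700, (B,merge)→2250, (D,merge)→2300, (B,hash)→2600, (B,nl)→15100, (D,nl)→15150; best=1700 via (D,hash)
  {CD}: card=2000; try (D,hash)→2400, (C,merge)→5900, (D,merge)→6300, (C,hash)→9200, (C,nl)→50100, (D,nl)→50500; best=2400 via (D,hash)
  {ABD}: card=18750; try (B,hash)→3300, (A,hash)→5650, (B,merge)→6750, (A,merge)→50570, (B,nl)→75400, (A,nl)→76700; best=3300 via (B,hash)
  {ACD}: card=10000; try (A,hash)→4600, (C,hash)→9900, (C,merge)→10400, (A,merge)→26520, (A,nl)→42400, (C,nl)→250400; best=4600 via (A,hash)
  {BCD}: card=75000; try (B,hash)→6800, (C,hash)→14450, (B,merge)→27750, (C,merge)→55450, (B,nl)→302400, (C,nl)→1876700; best=6800 via (B,hash)
  {ABCD}: card=375000; try (B,hash)→17000, (C,hash)→31050, (A,hash)→82000, (B,merge)→155950, (C,merge)→308300, (A,merge)→1356920 …(+3); best=17000 via (B,hash)

cost=17000; order=C,D,A,B; methods=hash,hash,hash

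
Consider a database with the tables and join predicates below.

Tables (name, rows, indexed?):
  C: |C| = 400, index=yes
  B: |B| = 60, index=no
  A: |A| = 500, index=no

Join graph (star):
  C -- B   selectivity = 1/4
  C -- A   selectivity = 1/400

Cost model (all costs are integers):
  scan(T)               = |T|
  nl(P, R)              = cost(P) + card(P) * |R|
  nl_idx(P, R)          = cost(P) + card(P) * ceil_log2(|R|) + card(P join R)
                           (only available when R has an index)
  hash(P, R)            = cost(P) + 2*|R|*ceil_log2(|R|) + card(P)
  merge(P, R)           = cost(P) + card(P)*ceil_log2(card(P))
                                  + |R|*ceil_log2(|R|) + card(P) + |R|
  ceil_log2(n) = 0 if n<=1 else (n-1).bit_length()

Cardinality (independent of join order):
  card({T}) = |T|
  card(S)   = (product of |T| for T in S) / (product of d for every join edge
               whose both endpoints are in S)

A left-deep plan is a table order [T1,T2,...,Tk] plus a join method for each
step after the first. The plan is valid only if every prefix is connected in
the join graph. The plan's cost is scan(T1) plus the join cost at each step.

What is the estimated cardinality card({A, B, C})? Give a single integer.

7500

Tables in S: A(500), B(60), C(400)
Edges inside S: C-B(d=4), C-A(d=400)
numerator = 500 * 60 * 400 = 12000000
denominator = 4 * 400 = 1600
card(S) = 12000000 / 1600 = 7500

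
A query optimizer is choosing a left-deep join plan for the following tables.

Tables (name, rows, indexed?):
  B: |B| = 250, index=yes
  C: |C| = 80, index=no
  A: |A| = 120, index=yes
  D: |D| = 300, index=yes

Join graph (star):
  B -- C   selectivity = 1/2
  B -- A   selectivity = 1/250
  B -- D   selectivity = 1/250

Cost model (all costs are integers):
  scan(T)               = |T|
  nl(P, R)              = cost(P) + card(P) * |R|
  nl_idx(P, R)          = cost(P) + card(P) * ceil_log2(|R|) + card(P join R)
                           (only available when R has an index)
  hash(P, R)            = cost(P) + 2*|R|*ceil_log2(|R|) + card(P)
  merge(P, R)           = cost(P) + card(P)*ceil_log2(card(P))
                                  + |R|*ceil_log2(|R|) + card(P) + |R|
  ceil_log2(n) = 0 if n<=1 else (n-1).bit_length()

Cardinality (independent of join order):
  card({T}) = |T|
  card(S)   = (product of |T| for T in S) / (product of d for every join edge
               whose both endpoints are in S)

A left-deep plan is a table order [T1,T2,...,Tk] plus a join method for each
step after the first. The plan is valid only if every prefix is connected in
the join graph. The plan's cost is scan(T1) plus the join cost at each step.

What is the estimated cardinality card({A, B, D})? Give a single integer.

144

Tables in S: A(120), B(250), D(300)
Edges inside S: B-A(d=250), B-D(d=250)
numerator = 120 * 250 * 300 = 9000000
denominator = 250 * 250 = 62500
card(S) = 9000000 / 62500 = 144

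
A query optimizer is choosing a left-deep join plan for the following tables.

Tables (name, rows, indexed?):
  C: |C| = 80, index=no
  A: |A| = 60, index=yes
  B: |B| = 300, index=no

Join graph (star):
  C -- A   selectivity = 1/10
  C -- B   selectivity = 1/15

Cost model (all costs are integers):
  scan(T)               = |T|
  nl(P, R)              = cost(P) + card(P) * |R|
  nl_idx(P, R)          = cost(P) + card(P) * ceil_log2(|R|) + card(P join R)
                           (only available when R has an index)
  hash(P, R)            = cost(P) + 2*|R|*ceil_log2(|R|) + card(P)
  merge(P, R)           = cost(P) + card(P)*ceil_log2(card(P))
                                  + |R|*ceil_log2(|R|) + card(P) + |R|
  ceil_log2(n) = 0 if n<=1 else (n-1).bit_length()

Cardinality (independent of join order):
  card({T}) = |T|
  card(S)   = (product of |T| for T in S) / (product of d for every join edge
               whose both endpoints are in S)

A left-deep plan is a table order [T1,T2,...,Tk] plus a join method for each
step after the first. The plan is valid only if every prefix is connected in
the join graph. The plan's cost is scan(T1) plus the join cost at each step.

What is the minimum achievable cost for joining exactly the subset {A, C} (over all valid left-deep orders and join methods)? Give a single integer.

880

Selinger DP over subsets of {A,C}:
  {C}: scan cost=80, card=80
  {A}: scan cost=60, card=60
  {AC}: card=480; try (A,hash)→880, (A,nl_idx)→1040, (C,merge)→1120, (A,merge)→1140, (C,hash)→1240, (C,nl)→4860 …(+1); best=880 via (A,hash)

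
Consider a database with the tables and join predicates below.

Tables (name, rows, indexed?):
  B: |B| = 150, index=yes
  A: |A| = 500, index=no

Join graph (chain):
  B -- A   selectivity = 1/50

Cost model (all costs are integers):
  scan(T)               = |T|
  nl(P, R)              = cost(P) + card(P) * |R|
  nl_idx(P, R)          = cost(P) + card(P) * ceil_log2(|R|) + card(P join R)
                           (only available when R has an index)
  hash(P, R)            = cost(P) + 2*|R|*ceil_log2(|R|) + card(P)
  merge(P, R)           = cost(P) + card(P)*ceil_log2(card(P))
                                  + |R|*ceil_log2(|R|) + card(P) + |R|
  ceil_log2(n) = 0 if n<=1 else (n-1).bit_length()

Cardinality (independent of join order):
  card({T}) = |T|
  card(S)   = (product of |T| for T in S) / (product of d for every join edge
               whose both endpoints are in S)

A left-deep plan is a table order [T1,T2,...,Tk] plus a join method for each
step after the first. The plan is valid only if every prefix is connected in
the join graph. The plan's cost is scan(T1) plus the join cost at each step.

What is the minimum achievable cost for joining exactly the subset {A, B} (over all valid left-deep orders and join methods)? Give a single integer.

3400

Selinger DP over subsets of {A,B}:
  {B}: scan cost=150, card=150
  {A}: scan cost=500, card=500
  {AB}: card=1500; try (B,hash)→3400, (B,nl_idx)→6000, (A,merge)→6500, (B,merge)→6850, (A,hash)→9300, (A,nl)→75150 …(+1); best=3400 via (B,hash)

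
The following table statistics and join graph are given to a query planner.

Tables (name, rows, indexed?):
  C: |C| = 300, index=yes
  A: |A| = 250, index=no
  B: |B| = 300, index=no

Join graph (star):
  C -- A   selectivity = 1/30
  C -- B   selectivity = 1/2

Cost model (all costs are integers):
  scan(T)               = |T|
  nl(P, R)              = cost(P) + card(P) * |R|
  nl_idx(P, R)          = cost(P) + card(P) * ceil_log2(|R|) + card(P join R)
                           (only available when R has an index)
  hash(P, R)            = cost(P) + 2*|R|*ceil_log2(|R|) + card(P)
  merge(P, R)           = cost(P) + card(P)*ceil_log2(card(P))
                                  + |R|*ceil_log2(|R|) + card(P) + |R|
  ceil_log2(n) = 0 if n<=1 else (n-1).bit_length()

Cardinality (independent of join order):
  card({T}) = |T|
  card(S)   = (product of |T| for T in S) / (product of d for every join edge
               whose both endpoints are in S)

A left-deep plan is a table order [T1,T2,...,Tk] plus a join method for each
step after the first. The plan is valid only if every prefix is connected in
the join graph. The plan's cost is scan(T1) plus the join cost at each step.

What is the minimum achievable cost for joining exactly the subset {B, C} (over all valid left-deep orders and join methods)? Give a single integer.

6000

Selinger DP over subsets of {B,C}:
  {C}: scan cost=300, card=300
  {B}: scan cost=300, card=300
  {BC}: card=45000; try (C,hash)→6000, (B,hash)→6000, (C,merge)→6300, (B,merge)→6300, (C,nl_idx)→48000, (C,nl)→90300 …(+1); best=6000 via (C,hash)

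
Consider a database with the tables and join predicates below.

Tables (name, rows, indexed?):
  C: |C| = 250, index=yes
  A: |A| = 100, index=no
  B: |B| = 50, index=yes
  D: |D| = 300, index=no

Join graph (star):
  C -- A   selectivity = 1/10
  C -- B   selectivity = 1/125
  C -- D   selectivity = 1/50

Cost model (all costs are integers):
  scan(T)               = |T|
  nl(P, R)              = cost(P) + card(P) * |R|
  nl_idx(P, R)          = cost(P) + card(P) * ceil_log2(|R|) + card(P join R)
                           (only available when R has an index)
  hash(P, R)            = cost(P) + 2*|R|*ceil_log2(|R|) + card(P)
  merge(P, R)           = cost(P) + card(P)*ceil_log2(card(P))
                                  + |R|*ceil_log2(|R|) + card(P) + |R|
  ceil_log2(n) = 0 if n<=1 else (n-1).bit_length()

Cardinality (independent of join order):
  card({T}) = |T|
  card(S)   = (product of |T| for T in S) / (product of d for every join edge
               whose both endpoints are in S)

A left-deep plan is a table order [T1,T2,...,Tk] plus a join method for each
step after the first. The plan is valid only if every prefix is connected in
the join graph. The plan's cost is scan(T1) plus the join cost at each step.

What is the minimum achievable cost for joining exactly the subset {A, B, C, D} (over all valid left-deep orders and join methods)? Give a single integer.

6350

Selinger DP over subsets of {A,B,C,D}:
  {C}: scan cost=250, card=250
  {A}: scan cost=100, card=100
  {B}: scan cost=50, card=50
  {D}: scan cost=300, card=300
  {AC}: card=2500; try (A,hash)→1900, (C,merge)→3150, (A,merge)→3300, (C,nl_idx)→3400, (C,hash)→4200, (C,nl)→25100 …(+1); best=1900 via (A,hash)
  {BC}: card=100; try (C,nl_idx)→550, (B,hash)→1100, (B,nl_idx)→1850, (C,merge)→2650, (B,merge)→2850, (C,hash)→4100 …(+2); best=550 via (C,nl_idx)
  {CD}: card=1500; try (C,nl_idx)→4200, (C,hash)→4600, (D,merge)→5500, (C,merge)→5550, (D,hash)→5900, (D,nl)→75250 …(+1); best=4200 via (C,nl_idx)
  {ABC}: card=1000; try (A,hash)→2050, (A,merge)→2150, (B,hash)→5000, (A,nl)→10550, (B,nl_idx)→17900, (B,merge)→34750 …(+1); best=2050 via (A,hash)
  {ACD}: card=15000; try (A,hash)→7100, (D,hash)→9800, (A,merge)→23000, (D,merge)→37400, (A,nl)→154200, (D,nl)→751900; best=7100 via (A,hash)
  {BCD}: card=600; try (D,merge)→4350, (D,hash)→6050, (B,hash)→6300, (B,nl_idx)→13800, (B,merge)→22550, (D,nl)→30550 …(+1); best=4350 via (D,merge)
  {ABCD}: card=6000; try (A,hash)→6350, (D,hash)→8450, (A,merge)→11750, (D,merge)→16050, (B,hash)→22700, (A,nl)→64350 …(+4); best=6350 via (A,hash)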